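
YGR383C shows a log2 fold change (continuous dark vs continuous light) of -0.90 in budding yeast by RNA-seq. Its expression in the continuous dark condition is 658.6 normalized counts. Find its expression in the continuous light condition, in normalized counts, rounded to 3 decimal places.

Fold change = 2^(-0.90) = 0.5359
continuous light expression = 658.6 / 0.5359 = 1228.991

1228.991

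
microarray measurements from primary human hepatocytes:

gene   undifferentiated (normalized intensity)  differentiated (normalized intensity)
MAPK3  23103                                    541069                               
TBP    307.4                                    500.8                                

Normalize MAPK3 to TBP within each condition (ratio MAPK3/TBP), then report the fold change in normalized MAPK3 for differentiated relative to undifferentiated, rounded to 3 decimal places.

14.376

MAPK3/TBP (undifferentiated) = 23103 / 307.4 = 75.156
MAPK3/TBP (differentiated) = 541069 / 500.8 = 1080.4
Fold change = 1080.4 / 75.156 = 14.3755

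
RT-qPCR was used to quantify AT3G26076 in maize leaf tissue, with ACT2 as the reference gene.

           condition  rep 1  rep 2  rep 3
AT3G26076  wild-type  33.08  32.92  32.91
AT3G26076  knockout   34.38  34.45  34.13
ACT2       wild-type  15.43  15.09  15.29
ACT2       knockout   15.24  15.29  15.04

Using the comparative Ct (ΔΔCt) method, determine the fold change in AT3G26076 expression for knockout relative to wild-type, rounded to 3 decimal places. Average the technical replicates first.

0.371

Mean Ct: AT3G26076 wild-type 32.970; AT3G26076 knockout 34.320; ACT2 wild-type 15.270; ACT2 knockout 15.190
ΔCt(wild-type) = 32.970 − 15.270 = 17.700
ΔCt(knockout) = 34.320 − 15.190 = 19.130
ΔΔCt = 19.130 − 17.700 = 1.430
Fold change = 2^(−1.430) = 0.3711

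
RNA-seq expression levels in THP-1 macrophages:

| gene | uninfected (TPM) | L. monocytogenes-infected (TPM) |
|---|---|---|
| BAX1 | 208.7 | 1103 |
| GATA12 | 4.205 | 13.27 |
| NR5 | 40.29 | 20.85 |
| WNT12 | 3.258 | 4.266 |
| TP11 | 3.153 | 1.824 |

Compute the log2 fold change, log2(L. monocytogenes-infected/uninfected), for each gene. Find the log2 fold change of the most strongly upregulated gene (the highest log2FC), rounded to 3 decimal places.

2.402

log2(1103/208.7) = 2.402  (BAX1)
log2(13.27/4.205) = 1.658  (GATA12)
log2(20.85/40.29) = -0.950  (NR5)
log2(4.266/3.258) = 0.389  (WNT12)
log2(1.824/3.153) = -0.790  (TP11)
BAX1 is most strongly upregulated.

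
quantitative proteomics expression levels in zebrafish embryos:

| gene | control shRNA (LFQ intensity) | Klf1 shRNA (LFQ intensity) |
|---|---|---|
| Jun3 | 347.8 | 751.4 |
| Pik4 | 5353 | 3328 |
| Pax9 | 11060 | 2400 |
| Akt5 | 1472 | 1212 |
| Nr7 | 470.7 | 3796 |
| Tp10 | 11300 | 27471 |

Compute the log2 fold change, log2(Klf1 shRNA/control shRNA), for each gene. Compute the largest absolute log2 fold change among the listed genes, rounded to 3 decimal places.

3.012

log2(751.4/347.8) = 1.111  (Jun3)
log2(3328/5353) = -0.686  (Pik4)
log2(2400/11060) = -2.204  (Pax9)
log2(1212/1472) = -0.280  (Akt5)
log2(3796/470.7) = 3.012  (Nr7)
log2(27471/11300) = 1.282  (Tp10)
The largest magnitude belongs to Nr7.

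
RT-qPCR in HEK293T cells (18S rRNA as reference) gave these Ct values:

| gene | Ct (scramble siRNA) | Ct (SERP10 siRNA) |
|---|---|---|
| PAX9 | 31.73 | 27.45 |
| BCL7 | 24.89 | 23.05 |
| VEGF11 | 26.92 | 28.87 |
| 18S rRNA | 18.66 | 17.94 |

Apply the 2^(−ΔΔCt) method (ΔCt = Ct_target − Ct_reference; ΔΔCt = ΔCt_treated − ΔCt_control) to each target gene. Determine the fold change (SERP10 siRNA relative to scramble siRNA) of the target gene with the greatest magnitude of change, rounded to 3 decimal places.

11.794

PAX9: ΔΔCt = (27.45−17.94) − (31.73−18.66) = 9.51 − 13.07 = -3.56; fold change = 2^3.56 = 11.794
BCL7: ΔΔCt = (23.05−17.94) − (24.89−18.66) = 5.11 − 6.23 = -1.12; fold change = 2^1.12 = 2.173
VEGF11: ΔΔCt = (28.87−17.94) − (26.92−18.66) = 10.93 − 8.26 = 2.67; fold change = 2^-2.67 = 0.157
PAX9 has the largest |ΔΔCt| = 3.56.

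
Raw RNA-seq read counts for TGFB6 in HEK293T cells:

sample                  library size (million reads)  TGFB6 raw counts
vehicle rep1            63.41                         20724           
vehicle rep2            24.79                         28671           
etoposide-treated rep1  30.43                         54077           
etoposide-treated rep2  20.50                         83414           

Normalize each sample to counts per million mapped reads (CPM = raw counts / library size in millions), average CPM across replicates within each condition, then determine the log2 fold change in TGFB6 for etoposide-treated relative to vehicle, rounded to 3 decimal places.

1.979

CPM(vehicle rep1) = 20724 / 63.41 = 326.8254
CPM(vehicle rep2) = 28671 / 24.79 = 1156.5551
CPM(etoposide-treated rep1) = 54077 / 30.43 = 1777.0950
CPM(etoposide-treated rep2) = 83414 / 20.50 = 4068.9756
mean CPM(vehicle) = 741.6902; mean CPM(etoposide-treated) = 2923.0353
Fold change = 2923.0353 / 741.6902 = 3.94105
log2(3.94105) = 1.9786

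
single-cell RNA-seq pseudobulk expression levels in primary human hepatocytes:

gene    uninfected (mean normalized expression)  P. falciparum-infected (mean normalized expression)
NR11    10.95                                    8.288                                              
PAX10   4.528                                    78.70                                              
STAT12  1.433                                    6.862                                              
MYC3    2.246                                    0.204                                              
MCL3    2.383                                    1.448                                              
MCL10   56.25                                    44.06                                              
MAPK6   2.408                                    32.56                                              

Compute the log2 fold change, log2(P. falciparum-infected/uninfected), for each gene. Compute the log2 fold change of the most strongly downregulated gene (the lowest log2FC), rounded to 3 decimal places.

-3.461

log2(8.288/10.95) = -0.402  (NR11)
log2(78.70/4.528) = 4.119  (PAX10)
log2(6.862/1.433) = 2.260  (STAT12)
log2(0.204/2.246) = -3.461  (MYC3)
log2(1.448/2.383) = -0.719  (MCL3)
log2(44.06/56.25) = -0.352  (MCL10)
log2(32.56/2.408) = 3.757  (MAPK6)
MYC3 is most strongly downregulated.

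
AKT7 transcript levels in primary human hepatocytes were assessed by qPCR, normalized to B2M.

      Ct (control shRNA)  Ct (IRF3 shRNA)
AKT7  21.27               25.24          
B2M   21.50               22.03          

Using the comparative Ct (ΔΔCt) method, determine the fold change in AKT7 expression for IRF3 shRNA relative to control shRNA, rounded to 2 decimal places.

ΔCt(control shRNA) = 21.270 − 21.500 = -0.230
ΔCt(IRF3 shRNA) = 25.240 − 22.030 = 3.210
ΔΔCt = 3.210 − (-0.230) = 3.440
Fold change = 2^(−3.440) = 0.092

0.09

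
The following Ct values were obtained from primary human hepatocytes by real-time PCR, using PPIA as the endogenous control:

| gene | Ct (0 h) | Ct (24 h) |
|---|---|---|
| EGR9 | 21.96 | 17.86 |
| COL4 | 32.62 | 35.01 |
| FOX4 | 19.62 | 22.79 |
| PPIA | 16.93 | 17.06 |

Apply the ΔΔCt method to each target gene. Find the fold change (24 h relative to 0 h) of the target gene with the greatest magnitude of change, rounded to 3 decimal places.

EGR9: ΔΔCt = (17.86−17.06) − (21.96−16.93) = 0.80 − 5.03 = -4.23; fold change = 2^4.23 = 18.765
COL4: ΔΔCt = (35.01−17.06) − (32.62−16.93) = 17.95 − 15.69 = 2.26; fold change = 2^-2.26 = 0.209
FOX4: ΔΔCt = (22.79−17.06) − (19.62−16.93) = 5.73 − 2.69 = 3.04; fold change = 2^-3.04 = 0.122
EGR9 has the largest |ΔΔCt| = 4.23.

18.765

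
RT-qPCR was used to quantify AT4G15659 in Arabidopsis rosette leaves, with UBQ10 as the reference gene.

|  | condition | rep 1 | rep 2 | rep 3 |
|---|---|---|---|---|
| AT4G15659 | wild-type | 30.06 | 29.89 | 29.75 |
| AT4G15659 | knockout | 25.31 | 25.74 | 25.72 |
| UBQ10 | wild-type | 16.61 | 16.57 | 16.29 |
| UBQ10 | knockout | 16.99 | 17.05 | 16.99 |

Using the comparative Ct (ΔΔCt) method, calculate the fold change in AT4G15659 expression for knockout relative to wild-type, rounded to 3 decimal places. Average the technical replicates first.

Mean Ct: AT4G15659 wild-type 29.900; AT4G15659 knockout 25.590; UBQ10 wild-type 16.490; UBQ10 knockout 17.010
ΔCt(wild-type) = 29.900 − 16.490 = 13.410
ΔCt(knockout) = 25.590 − 17.010 = 8.580
ΔΔCt = 8.580 − 13.410 = -4.830
Fold change = 2^(−(-4.830)) = 2^4.830 = 28.4430

28.443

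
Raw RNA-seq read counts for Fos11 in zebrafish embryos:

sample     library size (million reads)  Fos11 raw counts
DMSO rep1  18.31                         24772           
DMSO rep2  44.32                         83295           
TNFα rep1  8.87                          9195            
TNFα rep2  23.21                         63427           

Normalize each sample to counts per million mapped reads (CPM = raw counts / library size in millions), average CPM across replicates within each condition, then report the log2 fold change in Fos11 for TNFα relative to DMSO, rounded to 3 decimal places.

0.222

CPM(DMSO rep1) = 24772 / 18.31 = 1352.9219
CPM(DMSO rep2) = 83295 / 44.32 = 1879.3998
CPM(TNFα rep1) = 9195 / 8.87 = 1036.6404
CPM(TNFα rep2) = 63427 / 23.21 = 2732.7445
mean CPM(DMSO) = 1616.1609; mean CPM(TNFα) = 1884.6924
Fold change = 1884.6924 / 1616.1609 = 1.16615
log2(1.16615) = 0.2218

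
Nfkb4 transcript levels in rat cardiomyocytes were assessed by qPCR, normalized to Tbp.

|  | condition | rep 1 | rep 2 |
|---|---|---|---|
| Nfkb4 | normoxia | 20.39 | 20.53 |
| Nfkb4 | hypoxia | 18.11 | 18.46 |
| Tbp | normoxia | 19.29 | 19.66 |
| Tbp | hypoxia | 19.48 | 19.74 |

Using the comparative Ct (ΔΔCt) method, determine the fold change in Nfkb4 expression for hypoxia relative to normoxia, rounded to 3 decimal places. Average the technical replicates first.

4.959

Mean Ct: Nfkb4 normoxia 20.460; Nfkb4 hypoxia 18.285; Tbp normoxia 19.475; Tbp hypoxia 19.610
ΔCt(normoxia) = 20.460 − 19.475 = 0.985
ΔCt(hypoxia) = 18.285 − 19.610 = -1.325
ΔΔCt = -1.325 − 0.985 = -2.310
Fold change = 2^(−(-2.310)) = 2^2.310 = 4.9588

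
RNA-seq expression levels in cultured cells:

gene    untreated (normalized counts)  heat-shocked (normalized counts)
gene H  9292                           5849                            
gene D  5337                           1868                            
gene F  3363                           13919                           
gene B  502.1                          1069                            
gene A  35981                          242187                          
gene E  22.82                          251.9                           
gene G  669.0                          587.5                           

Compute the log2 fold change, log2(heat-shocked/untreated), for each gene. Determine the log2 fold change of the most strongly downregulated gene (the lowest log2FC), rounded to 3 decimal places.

log2(5849/9292) = -0.668  (gene H)
log2(1868/5337) = -1.515  (gene D)
log2(13919/3363) = 2.049  (gene F)
log2(1069/502.1) = 1.090  (gene B)
log2(242187/35981) = 2.751  (gene A)
log2(251.9/22.82) = 3.464  (gene E)
log2(587.5/669.0) = -0.187  (gene G)
gene D is most strongly downregulated.

-1.515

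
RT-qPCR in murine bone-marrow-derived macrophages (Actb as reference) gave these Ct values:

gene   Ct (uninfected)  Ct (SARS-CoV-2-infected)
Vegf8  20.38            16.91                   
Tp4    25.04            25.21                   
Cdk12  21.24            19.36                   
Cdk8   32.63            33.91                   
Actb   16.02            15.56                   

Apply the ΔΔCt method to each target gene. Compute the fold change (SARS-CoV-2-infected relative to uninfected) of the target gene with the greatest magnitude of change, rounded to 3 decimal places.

8.056

Vegf8: ΔΔCt = (16.91−15.56) − (20.38−16.02) = 1.35 − 4.36 = -3.01; fold change = 2^3.01 = 8.056
Tp4: ΔΔCt = (25.21−15.56) − (25.04−16.02) = 9.65 − 9.02 = 0.63; fold change = 2^-0.63 = 0.646
Cdk12: ΔΔCt = (19.36−15.56) − (21.24−16.02) = 3.80 − 5.22 = -1.42; fold change = 2^1.42 = 2.676
Cdk8: ΔΔCt = (33.91−15.56) − (32.63−16.02) = 18.35 − 16.61 = 1.74; fold change = 2^-1.74 = 0.299
Vegf8 has the largest |ΔΔCt| = 3.01.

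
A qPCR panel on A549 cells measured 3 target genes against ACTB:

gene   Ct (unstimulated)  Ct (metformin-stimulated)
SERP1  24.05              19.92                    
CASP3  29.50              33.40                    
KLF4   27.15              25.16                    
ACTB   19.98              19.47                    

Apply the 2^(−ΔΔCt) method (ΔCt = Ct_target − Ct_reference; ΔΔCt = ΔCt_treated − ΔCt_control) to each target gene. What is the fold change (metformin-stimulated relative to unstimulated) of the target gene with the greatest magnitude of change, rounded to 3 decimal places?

SERP1: ΔΔCt = (19.92−19.47) − (24.05−19.98) = 0.45 − 4.07 = -3.62; fold change = 2^3.62 = 12.295
CASP3: ΔΔCt = (33.40−19.47) − (29.50−19.98) = 13.93 − 9.52 = 4.41; fold change = 2^-4.41 = 0.047
KLF4: ΔΔCt = (25.16−19.47) − (27.15−19.98) = 5.69 − 7.17 = -1.48; fold change = 2^1.48 = 2.789
CASP3 has the largest |ΔΔCt| = 4.41.

0.047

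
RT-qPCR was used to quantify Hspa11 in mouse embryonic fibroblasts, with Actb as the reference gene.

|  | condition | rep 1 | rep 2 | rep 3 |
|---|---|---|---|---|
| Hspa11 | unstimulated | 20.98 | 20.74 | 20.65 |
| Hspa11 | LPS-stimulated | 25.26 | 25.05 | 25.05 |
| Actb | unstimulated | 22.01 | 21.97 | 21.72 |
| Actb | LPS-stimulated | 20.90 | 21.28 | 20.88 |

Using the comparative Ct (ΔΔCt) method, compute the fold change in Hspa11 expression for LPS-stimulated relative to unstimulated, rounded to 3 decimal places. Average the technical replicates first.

Mean Ct: Hspa11 unstimulated 20.790; Hspa11 LPS-stimulated 25.120; Actb unstimulated 21.900; Actb LPS-stimulated 21.020
ΔCt(unstimulated) = 20.790 − 21.900 = -1.110
ΔCt(LPS-stimulated) = 25.120 − 21.020 = 4.100
ΔΔCt = 4.100 − (-1.110) = 5.210
Fold change = 2^(−5.210) = 0.0270

0.027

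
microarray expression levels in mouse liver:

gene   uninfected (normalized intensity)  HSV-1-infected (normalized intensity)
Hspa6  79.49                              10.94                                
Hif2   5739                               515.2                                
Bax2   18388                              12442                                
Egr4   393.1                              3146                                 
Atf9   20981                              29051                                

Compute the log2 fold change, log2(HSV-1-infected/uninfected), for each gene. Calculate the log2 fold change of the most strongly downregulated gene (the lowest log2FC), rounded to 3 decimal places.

log2(10.94/79.49) = -2.861  (Hspa6)
log2(515.2/5739) = -3.478  (Hif2)
log2(12442/18388) = -0.564  (Bax2)
log2(3146/393.1) = 3.001  (Egr4)
log2(29051/20981) = 0.470  (Atf9)
Hif2 is most strongly downregulated.

-3.478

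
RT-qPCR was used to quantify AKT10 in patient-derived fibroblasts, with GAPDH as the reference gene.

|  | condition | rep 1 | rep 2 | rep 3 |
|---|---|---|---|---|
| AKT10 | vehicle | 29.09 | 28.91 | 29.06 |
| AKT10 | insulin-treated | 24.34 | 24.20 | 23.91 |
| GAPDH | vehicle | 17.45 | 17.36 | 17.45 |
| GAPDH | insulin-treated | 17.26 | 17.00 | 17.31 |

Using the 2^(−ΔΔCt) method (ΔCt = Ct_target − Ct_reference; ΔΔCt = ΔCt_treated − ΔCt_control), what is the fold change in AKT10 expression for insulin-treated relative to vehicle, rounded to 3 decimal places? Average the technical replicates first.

Mean Ct: AKT10 vehicle 29.020; AKT10 insulin-treated 24.150; GAPDH vehicle 17.420; GAPDH insulin-treated 17.190
ΔCt(vehicle) = 29.020 − 17.420 = 11.600
ΔCt(insulin-treated) = 24.150 − 17.190 = 6.960
ΔΔCt = 6.960 − 11.600 = -4.640
Fold change = 2^(−(-4.640)) = 2^4.640 = 24.9333

24.933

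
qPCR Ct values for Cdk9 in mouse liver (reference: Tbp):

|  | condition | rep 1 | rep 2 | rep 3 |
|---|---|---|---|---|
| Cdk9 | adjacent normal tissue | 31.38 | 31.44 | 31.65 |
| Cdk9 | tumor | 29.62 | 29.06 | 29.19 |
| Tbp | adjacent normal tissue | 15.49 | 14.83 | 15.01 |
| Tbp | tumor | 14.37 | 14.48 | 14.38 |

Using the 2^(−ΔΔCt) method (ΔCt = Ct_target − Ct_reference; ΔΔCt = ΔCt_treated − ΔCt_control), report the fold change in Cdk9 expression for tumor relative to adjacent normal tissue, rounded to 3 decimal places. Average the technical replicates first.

2.828

Mean Ct: Cdk9 adjacent normal tissue 31.490; Cdk9 tumor 29.290; Tbp adjacent normal tissue 15.110; Tbp tumor 14.410
ΔCt(adjacent normal tissue) = 31.490 − 15.110 = 16.380
ΔCt(tumor) = 29.290 − 14.410 = 14.880
ΔΔCt = 14.880 − 16.380 = -1.500
Fold change = 2^(−(-1.500)) = 2^1.500 = 2.8284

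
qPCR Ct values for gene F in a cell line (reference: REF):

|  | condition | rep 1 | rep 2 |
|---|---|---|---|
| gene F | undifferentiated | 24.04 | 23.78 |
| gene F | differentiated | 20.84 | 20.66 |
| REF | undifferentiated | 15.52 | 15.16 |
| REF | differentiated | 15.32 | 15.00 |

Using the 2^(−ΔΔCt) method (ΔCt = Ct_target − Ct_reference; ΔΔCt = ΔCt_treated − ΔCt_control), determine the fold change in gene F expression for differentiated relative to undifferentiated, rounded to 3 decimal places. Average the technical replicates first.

Mean Ct: gene F undifferentiated 23.910; gene F differentiated 20.750; REF undifferentiated 15.340; REF differentiated 15.160
ΔCt(undifferentiated) = 23.910 − 15.340 = 8.570
ΔCt(differentiated) = 20.750 − 15.160 = 5.590
ΔΔCt = 5.590 − 8.570 = -2.980
Fold change = 2^(−(-2.980)) = 2^2.980 = 7.8899

7.890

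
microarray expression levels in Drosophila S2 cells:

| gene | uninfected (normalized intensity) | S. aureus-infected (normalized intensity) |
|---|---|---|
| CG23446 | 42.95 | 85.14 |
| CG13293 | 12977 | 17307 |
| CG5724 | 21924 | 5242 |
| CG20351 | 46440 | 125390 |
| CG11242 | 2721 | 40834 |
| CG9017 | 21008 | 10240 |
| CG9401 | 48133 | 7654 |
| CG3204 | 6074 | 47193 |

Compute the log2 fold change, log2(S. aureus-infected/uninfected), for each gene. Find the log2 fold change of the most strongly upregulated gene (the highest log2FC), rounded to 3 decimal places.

log2(85.14/42.95) = 0.987  (CG23446)
log2(17307/12977) = 0.415  (CG13293)
log2(5242/21924) = -2.064  (CG5724)
log2(125390/46440) = 1.433  (CG20351)
log2(40834/2721) = 3.908  (CG11242)
log2(10240/21008) = -1.037  (CG9017)
log2(7654/48133) = -2.653  (CG9401)
log2(47193/6074) = 2.958  (CG3204)
CG11242 is most strongly upregulated.

3.908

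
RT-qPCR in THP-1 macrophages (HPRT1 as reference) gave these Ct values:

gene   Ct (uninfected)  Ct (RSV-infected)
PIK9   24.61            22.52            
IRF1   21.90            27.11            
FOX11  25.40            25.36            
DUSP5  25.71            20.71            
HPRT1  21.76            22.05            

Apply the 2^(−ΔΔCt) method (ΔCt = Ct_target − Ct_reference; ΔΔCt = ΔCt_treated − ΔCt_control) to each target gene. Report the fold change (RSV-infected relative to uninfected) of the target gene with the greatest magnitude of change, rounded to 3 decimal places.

39.124

PIK9: ΔΔCt = (22.52−22.05) − (24.61−21.76) = 0.47 − 2.85 = -2.38; fold change = 2^2.38 = 5.205
IRF1: ΔΔCt = (27.11−22.05) − (21.90−21.76) = 5.06 − 0.14 = 4.92; fold change = 2^-4.92 = 0.033
FOX11: ΔΔCt = (25.36−22.05) − (25.40−21.76) = 3.31 − 3.64 = -0.33; fold change = 2^0.33 = 1.257
DUSP5: ΔΔCt = (20.71−22.05) − (25.71−21.76) = -1.34 − 3.95 = -5.29; fold change = 2^5.29 = 39.124
DUSP5 has the largest |ΔΔCt| = 5.29.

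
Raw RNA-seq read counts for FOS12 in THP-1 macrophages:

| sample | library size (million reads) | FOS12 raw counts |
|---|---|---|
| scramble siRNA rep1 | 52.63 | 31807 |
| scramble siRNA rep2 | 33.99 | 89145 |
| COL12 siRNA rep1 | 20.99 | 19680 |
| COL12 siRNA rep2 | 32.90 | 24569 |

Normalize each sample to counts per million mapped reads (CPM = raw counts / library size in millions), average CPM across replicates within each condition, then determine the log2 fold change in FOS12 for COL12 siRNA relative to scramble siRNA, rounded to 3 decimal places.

-0.938

CPM(scramble siRNA rep1) = 31807 / 52.63 = 604.3511
CPM(scramble siRNA rep2) = 89145 / 33.99 = 2622.6831
CPM(COL12 siRNA rep1) = 19680 / 20.99 = 937.5893
CPM(COL12 siRNA rep2) = 24569 / 32.90 = 746.7781
mean CPM(scramble siRNA) = 1613.5171; mean CPM(COL12 siRNA) = 842.1837
Fold change = 842.1837 / 1613.5171 = 0.52196
log2(0.52196) = -0.9380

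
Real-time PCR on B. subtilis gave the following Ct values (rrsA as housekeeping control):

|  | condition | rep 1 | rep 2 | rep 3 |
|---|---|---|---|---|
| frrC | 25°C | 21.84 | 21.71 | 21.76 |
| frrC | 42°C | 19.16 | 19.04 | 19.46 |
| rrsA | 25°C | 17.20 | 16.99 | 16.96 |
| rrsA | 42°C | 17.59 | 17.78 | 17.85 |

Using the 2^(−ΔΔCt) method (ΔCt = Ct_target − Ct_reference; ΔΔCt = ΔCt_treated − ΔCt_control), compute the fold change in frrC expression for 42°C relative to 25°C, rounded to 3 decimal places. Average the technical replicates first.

Mean Ct: frrC 25°C 21.770; frrC 42°C 19.220; rrsA 25°C 17.050; rrsA 42°C 17.740
ΔCt(25°C) = 21.770 − 17.050 = 4.720
ΔCt(42°C) = 19.220 − 17.740 = 1.480
ΔΔCt = 1.480 − 4.720 = -3.240
Fold change = 2^(−(-3.240)) = 2^3.240 = 9.4479

9.448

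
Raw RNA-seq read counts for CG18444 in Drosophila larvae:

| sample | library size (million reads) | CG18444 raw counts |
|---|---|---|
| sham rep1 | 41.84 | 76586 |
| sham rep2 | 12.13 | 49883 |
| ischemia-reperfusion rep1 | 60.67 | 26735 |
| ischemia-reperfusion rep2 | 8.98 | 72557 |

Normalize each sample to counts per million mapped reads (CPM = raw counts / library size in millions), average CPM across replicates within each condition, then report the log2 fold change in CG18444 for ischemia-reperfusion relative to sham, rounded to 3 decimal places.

CPM(sham rep1) = 76586 / 41.84 = 1830.4493
CPM(sham rep2) = 49883 / 12.13 = 4112.3660
CPM(ischemia-reperfusion rep1) = 26735 / 60.67 = 440.6626
CPM(ischemia-reperfusion rep2) = 72557 / 8.98 = 8079.8441
mean CPM(sham) = 2971.4077; mean CPM(ischemia-reperfusion) = 4260.2533
Fold change = 4260.2533 / 2971.4077 = 1.43375
log2(1.43375) = 0.5198

0.520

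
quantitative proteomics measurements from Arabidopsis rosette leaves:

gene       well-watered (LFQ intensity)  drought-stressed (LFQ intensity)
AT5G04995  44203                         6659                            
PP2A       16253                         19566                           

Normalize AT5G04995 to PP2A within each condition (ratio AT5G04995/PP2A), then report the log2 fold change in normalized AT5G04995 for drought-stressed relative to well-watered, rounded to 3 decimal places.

-2.998

AT5G04995/PP2A (well-watered) = 44203 / 16253 = 2.7197
AT5G04995/PP2A (drought-stressed) = 6659 / 19566 = 0.34034
Fold change = 0.34034 / 2.7197 = 0.1251
log2(0.1251) = -2.9984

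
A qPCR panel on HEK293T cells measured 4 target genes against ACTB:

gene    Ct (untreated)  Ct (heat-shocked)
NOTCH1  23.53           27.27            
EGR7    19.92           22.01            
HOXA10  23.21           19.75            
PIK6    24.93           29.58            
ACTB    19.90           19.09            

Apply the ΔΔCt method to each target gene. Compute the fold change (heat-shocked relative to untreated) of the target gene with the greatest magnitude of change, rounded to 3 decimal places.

0.023

NOTCH1: ΔΔCt = (27.27−19.09) − (23.53−19.90) = 8.18 − 3.63 = 4.55; fold change = 2^-4.55 = 0.043
EGR7: ΔΔCt = (22.01−19.09) − (19.92−19.90) = 2.92 − 0.02 = 2.90; fold change = 2^-2.90 = 0.134
HOXA10: ΔΔCt = (19.75−19.09) − (23.21−19.90) = 0.66 − 3.31 = -2.65; fold change = 2^2.65 = 6.277
PIK6: ΔΔCt = (29.58−19.09) − (24.93−19.90) = 10.49 − 5.03 = 5.46; fold change = 2^-5.46 = 0.023
PIK6 has the largest |ΔΔCt| = 5.46.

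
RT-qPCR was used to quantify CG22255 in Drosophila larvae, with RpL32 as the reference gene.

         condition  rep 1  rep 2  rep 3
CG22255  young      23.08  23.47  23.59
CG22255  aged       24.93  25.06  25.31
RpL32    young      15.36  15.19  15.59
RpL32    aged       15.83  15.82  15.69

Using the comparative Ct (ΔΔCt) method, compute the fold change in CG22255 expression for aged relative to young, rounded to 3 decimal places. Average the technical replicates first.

Mean Ct: CG22255 young 23.380; CG22255 aged 25.100; RpL32 young 15.380; RpL32 aged 15.780
ΔCt(young) = 23.380 − 15.380 = 8.000
ΔCt(aged) = 25.100 − 15.780 = 9.320
ΔΔCt = 9.320 − 8.000 = 1.320
Fold change = 2^(−1.320) = 0.4005

0.401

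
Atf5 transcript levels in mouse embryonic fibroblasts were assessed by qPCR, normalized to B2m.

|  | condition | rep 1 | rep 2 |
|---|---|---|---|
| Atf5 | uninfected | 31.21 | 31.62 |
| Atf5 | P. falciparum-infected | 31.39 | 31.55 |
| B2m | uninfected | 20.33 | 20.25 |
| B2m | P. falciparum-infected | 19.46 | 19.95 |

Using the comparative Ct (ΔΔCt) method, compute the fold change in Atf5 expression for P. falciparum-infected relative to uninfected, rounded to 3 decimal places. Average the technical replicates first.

Mean Ct: Atf5 uninfected 31.415; Atf5 P. falciparum-infected 31.470; B2m uninfected 20.290; B2m P. falciparum-infected 19.705
ΔCt(uninfected) = 31.415 − 20.290 = 11.125
ΔCt(P. falciparum-infected) = 31.470 − 19.705 = 11.765
ΔΔCt = 11.765 − 11.125 = 0.640
Fold change = 2^(−0.640) = 0.6417

0.642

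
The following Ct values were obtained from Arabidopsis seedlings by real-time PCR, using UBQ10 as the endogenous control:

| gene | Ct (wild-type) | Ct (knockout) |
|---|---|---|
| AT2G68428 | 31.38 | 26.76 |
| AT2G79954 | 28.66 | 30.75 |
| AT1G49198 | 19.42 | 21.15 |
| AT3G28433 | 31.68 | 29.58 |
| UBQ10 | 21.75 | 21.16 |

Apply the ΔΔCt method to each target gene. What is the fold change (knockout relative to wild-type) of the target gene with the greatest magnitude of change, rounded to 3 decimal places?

AT2G68428: ΔΔCt = (26.76−21.16) − (31.38−21.75) = 5.60 − 9.63 = -4.03; fold change = 2^4.03 = 16.336
AT2G79954: ΔΔCt = (30.75−21.16) − (28.66−21.75) = 9.59 − 6.91 = 2.68; fold change = 2^-2.68 = 0.156
AT1G49198: ΔΔCt = (21.15−21.16) − (19.42−21.75) = -0.01 − (-2.33) = 2.32; fold change = 2^-2.32 = 0.200
AT3G28433: ΔΔCt = (29.58−21.16) − (31.68−21.75) = 8.42 − 9.93 = -1.51; fold change = 2^1.51 = 2.848
AT2G68428 has the largest |ΔΔCt| = 4.03.

16.336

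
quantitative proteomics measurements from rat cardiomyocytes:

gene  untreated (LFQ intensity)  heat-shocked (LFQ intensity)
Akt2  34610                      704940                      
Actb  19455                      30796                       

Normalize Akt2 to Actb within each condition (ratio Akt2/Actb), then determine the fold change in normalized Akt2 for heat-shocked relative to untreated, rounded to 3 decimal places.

Akt2/Actb (untreated) = 34610 / 19455 = 1.779
Akt2/Actb (heat-shocked) = 704940 / 30796 = 22.891
Fold change = 22.891 / 1.779 = 12.8673

12.867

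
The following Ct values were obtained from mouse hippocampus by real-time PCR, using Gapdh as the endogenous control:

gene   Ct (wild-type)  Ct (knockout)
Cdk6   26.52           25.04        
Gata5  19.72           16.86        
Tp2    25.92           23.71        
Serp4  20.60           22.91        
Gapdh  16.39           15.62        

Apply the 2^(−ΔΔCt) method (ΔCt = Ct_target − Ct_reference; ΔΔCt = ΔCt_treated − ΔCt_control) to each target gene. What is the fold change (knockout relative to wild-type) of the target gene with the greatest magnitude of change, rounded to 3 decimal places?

Cdk6: ΔΔCt = (25.04−15.62) − (26.52−16.39) = 9.42 − 10.13 = -0.71; fold change = 2^0.71 = 1.636
Gata5: ΔΔCt = (16.86−15.62) − (19.72−16.39) = 1.24 − 3.33 = -2.09; fold change = 2^2.09 = 4.257
Tp2: ΔΔCt = (23.71−15.62) − (25.92−16.39) = 8.09 − 9.53 = -1.44; fold change = 2^1.44 = 2.713
Serp4: ΔΔCt = (22.91−15.62) − (20.60−16.39) = 7.29 − 4.21 = 3.08; fold change = 2^-3.08 = 0.118
Serp4 has the largest |ΔΔCt| = 3.08.

0.118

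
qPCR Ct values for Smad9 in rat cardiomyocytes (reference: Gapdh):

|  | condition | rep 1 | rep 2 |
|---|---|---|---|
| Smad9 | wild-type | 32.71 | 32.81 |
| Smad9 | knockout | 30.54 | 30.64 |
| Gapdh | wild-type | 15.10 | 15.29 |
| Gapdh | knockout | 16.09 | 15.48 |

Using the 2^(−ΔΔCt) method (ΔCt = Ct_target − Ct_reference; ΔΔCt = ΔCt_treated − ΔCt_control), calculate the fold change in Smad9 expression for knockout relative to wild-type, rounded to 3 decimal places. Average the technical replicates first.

6.774

Mean Ct: Smad9 wild-type 32.760; Smad9 knockout 30.590; Gapdh wild-type 15.195; Gapdh knockout 15.785
ΔCt(wild-type) = 32.760 − 15.195 = 17.565
ΔCt(knockout) = 30.590 − 15.785 = 14.805
ΔΔCt = 14.805 − 17.565 = -2.760
Fold change = 2^(−(-2.760)) = 2^2.760 = 6.7740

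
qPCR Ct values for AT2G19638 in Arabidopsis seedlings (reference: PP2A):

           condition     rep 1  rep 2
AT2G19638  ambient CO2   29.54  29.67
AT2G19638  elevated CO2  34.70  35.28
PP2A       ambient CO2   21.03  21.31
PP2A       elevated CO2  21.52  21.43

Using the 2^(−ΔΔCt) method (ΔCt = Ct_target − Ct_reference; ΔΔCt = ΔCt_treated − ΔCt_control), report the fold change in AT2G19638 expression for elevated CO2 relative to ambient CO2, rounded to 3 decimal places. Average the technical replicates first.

Mean Ct: AT2G19638 ambient CO2 29.605; AT2G19638 elevated CO2 34.990; PP2A ambient CO2 21.170; PP2A elevated CO2 21.475
ΔCt(ambient CO2) = 29.605 − 21.170 = 8.435
ΔCt(elevated CO2) = 34.990 − 21.475 = 13.515
ΔΔCt = 13.515 − 8.435 = 5.080
Fold change = 2^(−5.080) = 0.0296

0.030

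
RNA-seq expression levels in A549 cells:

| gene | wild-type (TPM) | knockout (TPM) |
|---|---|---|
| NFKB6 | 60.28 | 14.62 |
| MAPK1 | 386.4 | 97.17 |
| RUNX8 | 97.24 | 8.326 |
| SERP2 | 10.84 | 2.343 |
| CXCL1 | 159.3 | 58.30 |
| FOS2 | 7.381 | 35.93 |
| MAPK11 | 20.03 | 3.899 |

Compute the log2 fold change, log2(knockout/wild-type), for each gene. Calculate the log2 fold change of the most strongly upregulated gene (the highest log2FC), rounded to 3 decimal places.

2.283

log2(14.62/60.28) = -2.044  (NFKB6)
log2(97.17/386.4) = -1.992  (MAPK1)
log2(8.326/97.24) = -3.546  (RUNX8)
log2(2.343/10.84) = -2.210  (SERP2)
log2(58.30/159.3) = -1.450  (CXCL1)
log2(35.93/7.381) = 2.283  (FOS2)
log2(3.899/20.03) = -2.361  (MAPK11)
FOS2 is most strongly upregulated.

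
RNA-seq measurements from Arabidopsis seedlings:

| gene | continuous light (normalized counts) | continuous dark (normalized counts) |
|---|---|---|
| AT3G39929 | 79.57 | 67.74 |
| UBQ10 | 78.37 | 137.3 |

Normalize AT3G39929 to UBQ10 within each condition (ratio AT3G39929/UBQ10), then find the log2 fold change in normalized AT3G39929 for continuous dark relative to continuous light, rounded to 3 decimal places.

AT3G39929/UBQ10 (continuous light) = 79.57 / 78.37 = 1.0153
AT3G39929/UBQ10 (continuous dark) = 67.74 / 137.3 = 0.49337
Fold change = 0.49337 / 1.0153 = 0.4859
log2(0.4859) = -1.0412

-1.041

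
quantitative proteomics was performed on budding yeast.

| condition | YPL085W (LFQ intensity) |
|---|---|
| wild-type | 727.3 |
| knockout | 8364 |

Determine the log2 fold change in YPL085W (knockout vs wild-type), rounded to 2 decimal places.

Fold change = 8364 / 727.3 = 11.5001
log2(11.5001) = 3.524

3.52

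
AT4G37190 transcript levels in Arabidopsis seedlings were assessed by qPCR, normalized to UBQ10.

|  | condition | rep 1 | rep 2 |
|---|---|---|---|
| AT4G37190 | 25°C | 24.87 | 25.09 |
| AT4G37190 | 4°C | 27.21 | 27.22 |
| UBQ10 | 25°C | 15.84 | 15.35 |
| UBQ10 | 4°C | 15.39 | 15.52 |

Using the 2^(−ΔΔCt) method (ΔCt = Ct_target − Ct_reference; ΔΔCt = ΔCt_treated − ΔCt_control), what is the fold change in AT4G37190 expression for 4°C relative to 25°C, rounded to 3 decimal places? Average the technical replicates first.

Mean Ct: AT4G37190 25°C 24.980; AT4G37190 4°C 27.215; UBQ10 25°C 15.595; UBQ10 4°C 15.455
ΔCt(25°C) = 24.980 − 15.595 = 9.385
ΔCt(4°C) = 27.215 − 15.455 = 11.760
ΔΔCt = 11.760 − 9.385 = 2.375
Fold change = 2^(−2.375) = 0.1928

0.193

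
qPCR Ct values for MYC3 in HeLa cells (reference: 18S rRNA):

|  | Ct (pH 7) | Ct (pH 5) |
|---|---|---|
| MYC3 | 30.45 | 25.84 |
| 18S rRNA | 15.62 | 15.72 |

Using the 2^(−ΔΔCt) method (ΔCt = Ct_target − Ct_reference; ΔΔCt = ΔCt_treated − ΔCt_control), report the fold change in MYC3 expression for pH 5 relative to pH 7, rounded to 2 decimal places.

26.17

ΔCt(pH 7) = 30.450 − 15.620 = 14.830
ΔCt(pH 5) = 25.840 − 15.720 = 10.120
ΔΔCt = 10.120 − 14.830 = -4.710
Fold change = 2^(−(-4.710)) = 2^4.710 = 26.173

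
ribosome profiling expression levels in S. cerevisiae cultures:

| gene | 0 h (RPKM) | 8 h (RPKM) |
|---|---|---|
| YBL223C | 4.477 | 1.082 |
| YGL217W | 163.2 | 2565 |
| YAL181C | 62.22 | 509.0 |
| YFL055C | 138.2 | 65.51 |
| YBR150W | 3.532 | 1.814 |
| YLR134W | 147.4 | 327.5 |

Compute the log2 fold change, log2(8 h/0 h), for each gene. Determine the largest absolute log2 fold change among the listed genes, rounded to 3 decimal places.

log2(1.082/4.477) = -2.049  (YBL223C)
log2(2565/163.2) = 3.974  (YGL217W)
log2(509.0/62.22) = 3.032  (YAL181C)
log2(65.51/138.2) = -1.077  (YFL055C)
log2(1.814/3.532) = -0.961  (YBR150W)
log2(327.5/147.4) = 1.152  (YLR134W)
The largest magnitude belongs to YGL217W.

3.974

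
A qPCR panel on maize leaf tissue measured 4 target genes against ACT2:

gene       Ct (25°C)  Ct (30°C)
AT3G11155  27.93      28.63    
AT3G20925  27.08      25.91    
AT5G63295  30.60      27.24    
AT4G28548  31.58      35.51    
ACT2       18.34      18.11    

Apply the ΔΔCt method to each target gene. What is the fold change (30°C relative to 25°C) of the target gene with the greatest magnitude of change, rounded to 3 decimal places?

0.056

AT3G11155: ΔΔCt = (28.63−18.11) − (27.93−18.34) = 10.52 − 9.59 = 0.93; fold change = 2^-0.93 = 0.525
AT3G20925: ΔΔCt = (25.91−18.11) − (27.08−18.34) = 7.80 − 8.74 = -0.94; fold change = 2^0.94 = 1.919
AT5G63295: ΔΔCt = (27.24−18.11) − (30.60−18.34) = 9.13 − 12.26 = -3.13; fold change = 2^3.13 = 8.754
AT4G28548: ΔΔCt = (35.51−18.11) − (31.58−18.34) = 17.40 − 13.24 = 4.16; fold change = 2^-4.16 = 0.056
AT4G28548 has the largest |ΔΔCt| = 4.16.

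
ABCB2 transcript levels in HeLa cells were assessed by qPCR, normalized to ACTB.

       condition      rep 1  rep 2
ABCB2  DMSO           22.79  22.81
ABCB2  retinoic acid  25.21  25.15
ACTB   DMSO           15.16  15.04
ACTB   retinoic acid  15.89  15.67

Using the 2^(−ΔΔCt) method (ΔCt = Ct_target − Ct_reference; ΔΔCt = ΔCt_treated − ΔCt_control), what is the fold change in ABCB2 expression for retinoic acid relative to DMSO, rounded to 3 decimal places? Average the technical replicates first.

0.308

Mean Ct: ABCB2 DMSO 22.800; ABCB2 retinoic acid 25.180; ACTB DMSO 15.100; ACTB retinoic acid 15.780
ΔCt(DMSO) = 22.800 − 15.100 = 7.700
ΔCt(retinoic acid) = 25.180 − 15.780 = 9.400
ΔΔCt = 9.400 − 7.700 = 1.700
Fold change = 2^(−1.700) = 0.3078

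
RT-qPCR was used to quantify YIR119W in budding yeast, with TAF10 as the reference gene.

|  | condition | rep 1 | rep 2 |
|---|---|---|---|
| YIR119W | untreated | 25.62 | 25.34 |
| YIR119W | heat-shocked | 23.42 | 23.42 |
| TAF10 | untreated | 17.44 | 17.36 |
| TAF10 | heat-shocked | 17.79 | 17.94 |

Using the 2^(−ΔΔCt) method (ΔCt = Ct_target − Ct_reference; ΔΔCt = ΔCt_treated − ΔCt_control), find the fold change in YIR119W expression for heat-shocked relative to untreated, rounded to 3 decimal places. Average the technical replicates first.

Mean Ct: YIR119W untreated 25.480; YIR119W heat-shocked 23.420; TAF10 untreated 17.400; TAF10 heat-shocked 17.865
ΔCt(untreated) = 25.480 − 17.400 = 8.080
ΔCt(heat-shocked) = 23.420 − 17.865 = 5.555
ΔΔCt = 5.555 − 8.080 = -2.525
Fold change = 2^(−(-2.525)) = 2^2.525 = 5.7557

5.756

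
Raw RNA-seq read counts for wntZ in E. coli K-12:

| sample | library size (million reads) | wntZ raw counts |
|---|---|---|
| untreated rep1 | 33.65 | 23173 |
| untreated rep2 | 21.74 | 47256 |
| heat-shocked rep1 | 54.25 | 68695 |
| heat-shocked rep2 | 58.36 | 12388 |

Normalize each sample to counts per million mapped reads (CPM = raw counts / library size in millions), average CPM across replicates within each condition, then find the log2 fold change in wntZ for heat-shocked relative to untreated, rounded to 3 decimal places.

-0.953

CPM(untreated rep1) = 23173 / 33.65 = 688.6478
CPM(untreated rep2) = 47256 / 21.74 = 2173.6891
CPM(heat-shocked rep1) = 68695 / 54.25 = 1266.2673
CPM(heat-shocked rep2) = 12388 / 58.36 = 212.2687
mean CPM(untreated) = 1431.1684; mean CPM(heat-shocked) = 739.2680
Fold change = 739.2680 / 1431.1684 = 0.51655
log2(0.51655) = -0.9530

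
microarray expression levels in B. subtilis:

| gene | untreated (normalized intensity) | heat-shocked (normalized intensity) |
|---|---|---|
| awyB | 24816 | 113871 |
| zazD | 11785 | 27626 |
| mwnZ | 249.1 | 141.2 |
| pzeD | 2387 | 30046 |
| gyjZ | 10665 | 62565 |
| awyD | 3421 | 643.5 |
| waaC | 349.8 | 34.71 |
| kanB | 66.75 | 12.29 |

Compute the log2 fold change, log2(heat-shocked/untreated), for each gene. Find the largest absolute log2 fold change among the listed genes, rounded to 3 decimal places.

log2(113871/24816) = 2.198  (awyB)
log2(27626/11785) = 1.229  (zazD)
log2(141.2/249.1) = -0.819  (mwnZ)
log2(30046/2387) = 3.654  (pzeD)
log2(62565/10665) = 2.552  (gyjZ)
log2(643.5/3421) = -2.410  (awyD)
log2(34.71/349.8) = -3.333  (waaC)
log2(12.29/66.75) = -2.441  (kanB)
The largest magnitude belongs to pzeD.

3.654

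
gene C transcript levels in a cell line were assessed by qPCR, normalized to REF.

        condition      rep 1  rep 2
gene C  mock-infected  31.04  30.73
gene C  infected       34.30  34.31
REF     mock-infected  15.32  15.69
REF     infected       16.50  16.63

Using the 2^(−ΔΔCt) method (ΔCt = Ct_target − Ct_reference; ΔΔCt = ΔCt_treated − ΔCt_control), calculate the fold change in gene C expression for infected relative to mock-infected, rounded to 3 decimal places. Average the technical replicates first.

Mean Ct: gene C mock-infected 30.885; gene C infected 34.305; REF mock-infected 15.505; REF infected 16.565
ΔCt(mock-infected) = 30.885 − 15.505 = 15.380
ΔCt(infected) = 34.305 − 16.565 = 17.740
ΔΔCt = 17.740 − 15.380 = 2.360
Fold change = 2^(−2.360) = 0.1948

0.195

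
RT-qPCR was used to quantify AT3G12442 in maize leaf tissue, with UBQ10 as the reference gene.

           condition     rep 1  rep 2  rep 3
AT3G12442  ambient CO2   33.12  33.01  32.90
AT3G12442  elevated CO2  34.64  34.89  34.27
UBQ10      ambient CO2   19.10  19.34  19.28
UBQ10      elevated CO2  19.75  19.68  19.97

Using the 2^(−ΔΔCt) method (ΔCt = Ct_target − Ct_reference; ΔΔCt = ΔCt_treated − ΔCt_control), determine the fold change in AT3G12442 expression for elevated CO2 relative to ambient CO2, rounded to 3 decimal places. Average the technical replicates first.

Mean Ct: AT3G12442 ambient CO2 33.010; AT3G12442 elevated CO2 34.600; UBQ10 ambient CO2 19.240; UBQ10 elevated CO2 19.800
ΔCt(ambient CO2) = 33.010 − 19.240 = 13.770
ΔCt(elevated CO2) = 34.600 − 19.800 = 14.800
ΔΔCt = 14.800 − 13.770 = 1.030
Fold change = 2^(−1.030) = 0.4897

0.490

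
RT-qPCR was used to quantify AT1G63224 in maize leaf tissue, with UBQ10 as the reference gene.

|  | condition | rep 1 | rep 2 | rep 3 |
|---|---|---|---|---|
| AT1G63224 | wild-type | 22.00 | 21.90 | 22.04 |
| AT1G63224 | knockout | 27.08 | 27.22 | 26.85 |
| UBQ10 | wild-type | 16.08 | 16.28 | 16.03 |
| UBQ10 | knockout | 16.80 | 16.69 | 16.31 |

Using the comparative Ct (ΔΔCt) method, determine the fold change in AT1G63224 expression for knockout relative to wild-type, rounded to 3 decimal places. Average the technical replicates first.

Mean Ct: AT1G63224 wild-type 21.980; AT1G63224 knockout 27.050; UBQ10 wild-type 16.130; UBQ10 knockout 16.600
ΔCt(wild-type) = 21.980 − 16.130 = 5.850
ΔCt(knockout) = 27.050 − 16.600 = 10.450
ΔΔCt = 10.450 − 5.850 = 4.600
Fold change = 2^(−4.600) = 0.0412

0.041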